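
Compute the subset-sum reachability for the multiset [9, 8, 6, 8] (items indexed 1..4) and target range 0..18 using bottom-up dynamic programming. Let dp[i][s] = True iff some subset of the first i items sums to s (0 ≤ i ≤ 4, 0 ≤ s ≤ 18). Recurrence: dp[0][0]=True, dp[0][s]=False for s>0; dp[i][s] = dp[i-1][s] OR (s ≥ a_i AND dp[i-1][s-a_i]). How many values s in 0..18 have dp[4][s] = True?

8

i\s   0   1   2   3   4   5   6   7   8   9  10  11  12  13  14  15  16  17  18
  0   T   F   F   F   F   F   F   F   F   F   F   F   F   F   F   F   F   F   F
  1   T   F   F   F   F   F   F   F   F   T   F   F   F   F   F   F   F   F   F
  2   T   F   F   F   F   F   F   F   T   T   F   F   F   F   F   F   F   T   F
  3   T   F   F   F   F   F   T   F   T   T   F   F   F   F   T   T   F   T   F
  4   T   F   F   F   F   F   T   F   T   T   F   F   F   F   T   T   T   T   F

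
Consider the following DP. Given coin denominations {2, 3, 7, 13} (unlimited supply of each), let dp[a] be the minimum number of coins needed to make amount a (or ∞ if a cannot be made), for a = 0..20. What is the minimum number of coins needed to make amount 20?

 a  0  1  2  3  4  5  6  7  8  9 10 11 12 13 14 15 16 17 18 19 20
dp  0  -  1  1  2  2  2  1  3  2  2  3  3  1  2  2  2  3  3  3  2
(- denotes ∞ / unreachable)

2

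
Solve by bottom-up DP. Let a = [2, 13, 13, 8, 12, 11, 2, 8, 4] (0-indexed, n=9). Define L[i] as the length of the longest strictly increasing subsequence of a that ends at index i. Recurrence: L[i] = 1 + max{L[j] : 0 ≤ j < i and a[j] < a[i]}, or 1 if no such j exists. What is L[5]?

   i    0    1    2    3    4    5    6    7    8
a[i]    2   13   13    8   12   11    2    8    4
L[i]    1    2    2    2    3    3    1    2    2

3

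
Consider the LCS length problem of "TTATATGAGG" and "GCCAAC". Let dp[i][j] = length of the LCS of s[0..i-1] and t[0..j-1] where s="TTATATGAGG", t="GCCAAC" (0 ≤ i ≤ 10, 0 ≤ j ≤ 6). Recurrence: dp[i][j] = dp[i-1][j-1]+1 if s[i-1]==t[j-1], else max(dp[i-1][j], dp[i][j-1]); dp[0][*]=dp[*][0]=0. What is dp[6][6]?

   ''  G  C  C  A  A  C
''  0  0  0  0  0  0  0
 T  0  0  0  0  0  0  0
 T  0  0  0  0  0  0  0
 A  0  0  0  0  1  1  1
 T  0  0  0  0  1  1  1
 A  0  0  0  0  1  2  2
 T  0  0  0  0  1  2  2
 G  0  1  1  1  1  2  2
 A  0  1  1  1  2  2  2
 G  0  1  1  1  2  2  2
 G  0  1  1  1  2  2  2

2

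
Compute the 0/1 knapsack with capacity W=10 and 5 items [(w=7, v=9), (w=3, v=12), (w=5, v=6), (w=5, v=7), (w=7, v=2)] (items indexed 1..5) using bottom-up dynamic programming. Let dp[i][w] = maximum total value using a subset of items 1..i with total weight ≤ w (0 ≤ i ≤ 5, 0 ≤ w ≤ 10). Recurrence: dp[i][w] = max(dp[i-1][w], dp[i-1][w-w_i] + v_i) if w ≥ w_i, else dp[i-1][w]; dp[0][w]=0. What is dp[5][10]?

i\w   0   1   2   3   4   5   6   7   8   9  10
  0   0   0   0   0   0   0   0   0   0   0   0
  1   0   0   0   0   0   0   0   9   9   9   9
  2   0   0   0  12  12  12  12  12  12  12  21
  3   0   0   0  12  12  12  12  12  18  18  21
  4   0   0   0  12  12  12  12  12  19  19  21
  5   0   0   0  12  12  12  12  12  19  19  21

21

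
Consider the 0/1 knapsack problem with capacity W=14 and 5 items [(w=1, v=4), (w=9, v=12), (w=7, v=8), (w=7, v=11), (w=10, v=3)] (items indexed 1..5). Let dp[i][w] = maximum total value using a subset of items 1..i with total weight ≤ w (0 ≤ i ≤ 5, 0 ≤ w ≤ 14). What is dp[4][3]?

i\w   0   1   2   3   4   5   6   7   8   9  10  11  12  13  14
  0   0   0   0   0   0   0   0   0   0   0   0   0   0   0   0
  1   0   4   4   4   4   4   4   4   4   4   4   4   4   4   4
  2   0   4   4   4   4   4   4   4   4  12  16  16  16  16  16
  3   0   4   4   4   4   4   4   8  12  12  16  16  16  16  16
  4   0   4   4   4   4   4   4  11  15  15  16  16  16  16  19
  5   0   4   4   4   4   4   4  11  15  15  16  16  16  16  19

4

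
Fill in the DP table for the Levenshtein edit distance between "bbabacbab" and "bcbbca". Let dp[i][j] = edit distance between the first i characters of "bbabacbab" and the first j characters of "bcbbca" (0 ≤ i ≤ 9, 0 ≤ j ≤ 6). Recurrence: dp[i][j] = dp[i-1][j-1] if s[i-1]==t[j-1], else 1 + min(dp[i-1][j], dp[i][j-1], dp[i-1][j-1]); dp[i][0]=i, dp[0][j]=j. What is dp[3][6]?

3

   ''  b  c  b  b  c  a
''  0  1  2  3  4  5  6
 b  1  0  1  2  3  4  5
 b  2  1  1  1  2  3  4
 a  3  2  2  2  2  3  3
 b  4  3  3  2  2  3  4
 a  5  4  4  3  3  3  3
 c  6  5  4  4  4  3  4
 b  7  6  5  4  4  4  4
 a  8  7  6  5  5  5  4
 b  9  8  7  6  5  6  5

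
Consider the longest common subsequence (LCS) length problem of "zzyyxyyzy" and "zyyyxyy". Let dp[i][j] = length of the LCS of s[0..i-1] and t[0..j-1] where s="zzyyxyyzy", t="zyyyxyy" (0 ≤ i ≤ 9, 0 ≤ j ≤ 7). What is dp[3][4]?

2

   ''  z  y  y  y  x  y  y
''  0  0  0  0  0  0  0  0
 z  0  1  1  1  1  1  1  1
 z  0  1  1  1  1  1  1  1
 y  0  1  2  2  2  2  2  2
 y  0  1  2  3  3  3  3  3
 x  0  1  2  3  3  4  4  4
 y  0  1  2  3  4  4  5  5
 y  0  1  2  3  4  4  5  6
 z  0  1  2  3  4  4  5  6
 y  0  1  2  3  4  4  5  6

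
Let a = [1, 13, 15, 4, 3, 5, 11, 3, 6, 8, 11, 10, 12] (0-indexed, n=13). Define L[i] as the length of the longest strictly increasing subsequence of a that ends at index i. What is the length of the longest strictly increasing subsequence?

7

   i    0    1    2    3    4    5    6    7    8    9   10   11   12
a[i]    1   13   15    4    3    5   11    3    6    8   11   10   12
L[i]    1    2    3    2    2    3    4    2    4    5    6    6    7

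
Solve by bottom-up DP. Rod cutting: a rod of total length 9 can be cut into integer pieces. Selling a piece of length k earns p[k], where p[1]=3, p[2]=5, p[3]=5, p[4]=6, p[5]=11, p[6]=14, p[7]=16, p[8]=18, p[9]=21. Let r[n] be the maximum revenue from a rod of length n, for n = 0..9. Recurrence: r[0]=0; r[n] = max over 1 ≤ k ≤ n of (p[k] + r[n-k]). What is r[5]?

15

   n    0    1    2    3    4    5    6    7    8    9
r[n]    0    3    6    9   12   15   18   21   24   27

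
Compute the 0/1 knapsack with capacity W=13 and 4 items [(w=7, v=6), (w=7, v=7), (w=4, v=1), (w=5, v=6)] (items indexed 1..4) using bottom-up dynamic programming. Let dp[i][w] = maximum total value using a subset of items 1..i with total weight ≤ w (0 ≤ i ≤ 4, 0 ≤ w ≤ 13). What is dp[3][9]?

i\w   0   1   2   3   4   5   6   7   8   9  10  11  12  13
  0   0   0   0   0   0   0   0   0   0   0   0   0   0   0
  1   0   0   0   0   0   0   0   6   6   6   6   6   6   6
  2   0   0   0   0   0   0   0   7   7   7   7   7   7   7
  3   0   0   0   0   1   1   1   7   7   7   7   8   8   8
  4   0   0   0   0   1   6   6   7   7   7   7   8  13  13

7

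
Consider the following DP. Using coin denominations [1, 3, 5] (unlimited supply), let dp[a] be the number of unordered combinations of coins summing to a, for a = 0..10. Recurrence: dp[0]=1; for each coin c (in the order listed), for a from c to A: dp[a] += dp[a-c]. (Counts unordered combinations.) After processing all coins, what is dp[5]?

after  coin     0     1     2     3     4     5     6     7     8     9    10
          1     1     1     1     1     1     1     1     1     1     1     1
          3     1     1     1     2     2     2     3     3     3     4     4
          5     1     1     1     2     2     3     4     4     5     6     7

3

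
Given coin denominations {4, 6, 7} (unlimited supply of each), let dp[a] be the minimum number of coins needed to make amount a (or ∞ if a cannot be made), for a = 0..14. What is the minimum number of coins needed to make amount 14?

 a  0  1  2  3  4  5  6  7  8  9 10 11 12 13 14
dp  0  -  -  -  1  -  1  1  2  -  2  2  2  2  2
(- denotes ∞ / unreachable)

2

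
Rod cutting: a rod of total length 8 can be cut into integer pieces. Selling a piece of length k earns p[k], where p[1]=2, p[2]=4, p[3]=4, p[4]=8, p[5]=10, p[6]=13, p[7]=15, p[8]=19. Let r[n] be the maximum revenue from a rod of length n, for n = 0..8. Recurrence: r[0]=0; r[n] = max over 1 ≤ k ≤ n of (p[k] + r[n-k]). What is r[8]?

19

   n    0    1    2    3    4    5    6    7    8
r[n]    0    2    4    6    8   10   13   15   19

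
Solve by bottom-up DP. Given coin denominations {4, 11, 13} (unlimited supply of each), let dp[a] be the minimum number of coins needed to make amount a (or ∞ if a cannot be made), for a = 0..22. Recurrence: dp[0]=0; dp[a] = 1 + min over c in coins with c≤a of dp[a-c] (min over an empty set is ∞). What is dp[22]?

2

 a  0  1  2  3  4  5  6  7  8  9 10 11 12 13 14 15 16 17 18 19 20 21 22
dp  0  -  -  -  1  -  -  -  2  -  -  1  3  1  -  2  4  2  -  3  5  3  2
(- denotes ∞ / unreachable)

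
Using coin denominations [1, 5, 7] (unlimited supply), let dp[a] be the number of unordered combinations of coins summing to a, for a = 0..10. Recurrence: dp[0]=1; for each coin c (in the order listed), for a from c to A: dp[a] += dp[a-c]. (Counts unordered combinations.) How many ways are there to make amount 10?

4

after  coin     0     1     2     3     4     5     6     7     8     9    10
          1     1     1     1     1     1     1     1     1     1     1     1
          5     1     1     1     1     1     2     2     2     2     2     3
          7     1     1     1     1     1     2     2     3     3     3     4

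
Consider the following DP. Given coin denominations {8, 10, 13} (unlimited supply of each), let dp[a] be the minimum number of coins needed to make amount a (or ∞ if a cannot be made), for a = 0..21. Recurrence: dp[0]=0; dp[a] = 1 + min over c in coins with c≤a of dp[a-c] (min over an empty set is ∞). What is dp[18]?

2

 a  0  1  2  3  4  5  6  7  8  9 10 11 12 13 14 15 16 17 18 19 20 21
dp  0  -  -  -  -  -  -  -  1  -  1  -  -  1  -  -  2  -  2  -  2  2
(- denotes ∞ / unreachable)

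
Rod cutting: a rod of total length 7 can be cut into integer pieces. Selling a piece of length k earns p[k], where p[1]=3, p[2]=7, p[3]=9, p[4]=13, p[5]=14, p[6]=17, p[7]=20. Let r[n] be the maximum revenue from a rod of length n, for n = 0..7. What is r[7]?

   n    0    1    2    3    4    5    6    7
r[n]    0    3    7   10   14   17   21   24

24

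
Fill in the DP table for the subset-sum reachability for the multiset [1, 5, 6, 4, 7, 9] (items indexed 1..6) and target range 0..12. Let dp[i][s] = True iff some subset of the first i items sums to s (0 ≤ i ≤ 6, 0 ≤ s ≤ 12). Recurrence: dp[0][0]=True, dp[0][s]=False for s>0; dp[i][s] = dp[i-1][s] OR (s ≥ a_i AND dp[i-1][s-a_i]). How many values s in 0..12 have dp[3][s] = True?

7

i\s   0   1   2   3   4   5   6   7   8   9  10  11  12
  0   T   F   F   F   F   F   F   F   F   F   F   F   F
  1   T   T   F   F   F   F   F   F   F   F   F   F   F
  2   T   T   F   F   F   T   T   F   F   F   F   F   F
  3   T   T   F   F   F   T   T   T   F   F   F   T   T
  4   T   T   F   F   T   T   T   T   F   T   T   T   T
  5   T   T   F   F   T   T   T   T   T   T   T   T   T
  6   T   T   F   F   T   T   T   T   T   T   T   T   T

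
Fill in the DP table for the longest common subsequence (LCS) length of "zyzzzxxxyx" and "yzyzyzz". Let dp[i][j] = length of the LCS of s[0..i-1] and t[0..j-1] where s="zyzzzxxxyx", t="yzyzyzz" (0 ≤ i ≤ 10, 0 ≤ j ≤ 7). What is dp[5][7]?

5

   ''  y  z  y  z  y  z  z
''  0  0  0  0  0  0  0  0
 z  0  0  1  1  1  1  1  1
 y  0  1  1  2  2  2  2  2
 z  0  1  2  2  3  3  3  3
 z  0  1  2  2  3  3  4  4
 z  0  1  2  2  3  3  4  5
 x  0  1  2  2  3  3  4  5
 x  0  1  2  2  3  3  4  5
 x  0  1  2  2  3  3  4  5
 y  0  1  2  3  3  4  4  5
 x  0  1  2  3  3  4  4  5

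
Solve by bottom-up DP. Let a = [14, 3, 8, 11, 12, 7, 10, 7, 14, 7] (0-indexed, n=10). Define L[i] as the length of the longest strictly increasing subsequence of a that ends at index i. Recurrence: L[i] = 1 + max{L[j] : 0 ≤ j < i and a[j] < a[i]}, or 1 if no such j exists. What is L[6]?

   i    0    1    2    3    4    5    6    7    8    9
a[i]   14    3    8   11   12    7   10    7   14    7
L[i]    1    1    2    3    4    2    3    2    5    2

3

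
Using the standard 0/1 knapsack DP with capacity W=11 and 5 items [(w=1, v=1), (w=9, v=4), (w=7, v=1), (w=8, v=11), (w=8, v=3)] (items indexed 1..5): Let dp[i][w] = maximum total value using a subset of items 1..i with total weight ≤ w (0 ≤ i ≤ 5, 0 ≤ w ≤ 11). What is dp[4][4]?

1

i\w   0   1   2   3   4   5   6   7   8   9  10  11
  0   0   0   0   0   0   0   0   0   0   0   0   0
  1   0   1   1   1   1   1   1   1   1   1   1   1
  2   0   1   1   1   1   1   1   1   1   4   5   5
  3   0   1   1   1   1   1   1   1   2   4   5   5
  4   0   1   1   1   1   1   1   1  11  12  12  12
  5   0   1   1   1   1   1   1   1  11  12  12  12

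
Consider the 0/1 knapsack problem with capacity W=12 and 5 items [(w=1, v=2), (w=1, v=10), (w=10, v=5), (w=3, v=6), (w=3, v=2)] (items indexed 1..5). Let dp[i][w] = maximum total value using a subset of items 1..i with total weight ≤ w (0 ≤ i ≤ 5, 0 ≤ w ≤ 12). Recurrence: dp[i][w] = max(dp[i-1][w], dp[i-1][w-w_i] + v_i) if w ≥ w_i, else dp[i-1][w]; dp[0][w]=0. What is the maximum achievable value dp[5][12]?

20

i\w   0   1   2   3   4   5   6   7   8   9  10  11  12
  0   0   0   0   0   0   0   0   0   0   0   0   0   0
  1   0   2   2   2   2   2   2   2   2   2   2   2   2
  2   0  10  12  12  12  12  12  12  12  12  12  12  12
  3   0  10  12  12  12  12  12  12  12  12  12  15  17
  4   0  10  12  12  16  18  18  18  18  18  18  18  18
  5   0  10  12  12  16  18  18  18  20  20  20  20  20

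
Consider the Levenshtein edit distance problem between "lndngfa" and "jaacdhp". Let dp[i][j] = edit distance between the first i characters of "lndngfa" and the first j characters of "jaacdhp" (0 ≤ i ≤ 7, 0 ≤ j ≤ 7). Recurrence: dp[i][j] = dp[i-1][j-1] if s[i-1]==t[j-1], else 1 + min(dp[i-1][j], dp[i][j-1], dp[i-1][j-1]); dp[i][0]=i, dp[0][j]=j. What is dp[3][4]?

   ''  j  a  a  c  d  h  p
''  0  1  2  3  4  5  6  7
 l  1  1  2  3  4  5  6  7
 n  2  2  2  3  4  5  6  7
 d  3  3  3  3  4  4  5  6
 n  4  4  4  4  4  5  5  6
 g  5  5  5  5  5  5  6  6
 f  6  6  6  6  6  6  6  7
 a  7  7  6  6  7  7  7  7

4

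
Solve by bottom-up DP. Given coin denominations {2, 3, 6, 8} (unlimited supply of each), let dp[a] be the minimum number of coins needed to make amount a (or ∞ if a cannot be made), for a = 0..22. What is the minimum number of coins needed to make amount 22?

 a  0  1  2  3  4  5  6  7  8  9 10 11 12 13 14 15 16 17 18 19 20 21 22
dp  0  -  1  1  2  2  1  3  1  2  2  2  2  3  2  3  2  3  3  3  3  4  3
(- denotes ∞ / unreachable)

3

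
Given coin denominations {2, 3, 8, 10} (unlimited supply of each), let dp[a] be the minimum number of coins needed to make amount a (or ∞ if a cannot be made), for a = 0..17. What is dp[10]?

1

 a  0  1  2  3  4  5  6  7  8  9 10 11 12 13 14 15 16 17
dp  0  -  1  1  2  2  2  3  1  3  1  2  2  2  3  3  2  4
(- denotes ∞ / unreachable)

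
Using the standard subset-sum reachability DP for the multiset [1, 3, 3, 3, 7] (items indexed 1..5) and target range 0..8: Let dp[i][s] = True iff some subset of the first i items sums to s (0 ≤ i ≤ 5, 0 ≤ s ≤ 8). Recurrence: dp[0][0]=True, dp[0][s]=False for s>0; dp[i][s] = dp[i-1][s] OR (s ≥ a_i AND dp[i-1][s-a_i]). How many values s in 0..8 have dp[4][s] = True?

i\s   0   1   2   3   4   5   6   7   8
  0   T   F   F   F   F   F   F   F   F
  1   T   T   F   F   F   F   F   F   F
  2   T   T   F   T   T   F   F   F   F
  3   T   T   F   T   T   F   T   T   F
  4   T   T   F   T   T   F   T   T   F
  5   T   T   F   T   T   F   T   T   T

6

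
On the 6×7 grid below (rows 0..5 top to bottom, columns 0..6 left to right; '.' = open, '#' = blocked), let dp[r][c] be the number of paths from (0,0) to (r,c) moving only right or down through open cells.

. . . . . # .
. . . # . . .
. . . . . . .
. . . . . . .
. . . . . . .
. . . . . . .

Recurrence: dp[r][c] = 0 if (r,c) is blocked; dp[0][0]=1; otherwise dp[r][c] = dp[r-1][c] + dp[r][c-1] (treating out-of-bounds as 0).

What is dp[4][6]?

r\c   0   1   2   3   4   5   6
  0   1   1   1   1   1   0   0
  1   1   2   3   0   1   1   1
  2   1   3   6   6   7   8   9
  3   1   4  10  16  23  31  40
  4   1   5  15  31  54  85 125
  5   1   6  21  52 106 191 316

125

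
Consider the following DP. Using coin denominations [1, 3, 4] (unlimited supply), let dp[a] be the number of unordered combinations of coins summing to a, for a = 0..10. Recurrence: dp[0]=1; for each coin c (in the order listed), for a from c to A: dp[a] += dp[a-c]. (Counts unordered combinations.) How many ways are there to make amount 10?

after  coin     0     1     2     3     4     5     6     7     8     9    10
          1     1     1     1     1     1     1     1     1     1     1     1
          3     1     1     1     2     2     2     3     3     3     4     4
          4     1     1     1     2     3     3     4     5     6     7     8

8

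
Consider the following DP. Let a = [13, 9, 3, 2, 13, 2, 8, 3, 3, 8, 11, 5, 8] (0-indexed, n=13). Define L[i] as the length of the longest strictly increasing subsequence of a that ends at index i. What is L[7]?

   i    0    1    2    3    4    5    6    7    8    9   10   11   12
a[i]   13    9    3    2   13    2    8    3    3    8   11    5    8
L[i]    1    1    1    1    2    1    2    2    2    3    4    3    4

2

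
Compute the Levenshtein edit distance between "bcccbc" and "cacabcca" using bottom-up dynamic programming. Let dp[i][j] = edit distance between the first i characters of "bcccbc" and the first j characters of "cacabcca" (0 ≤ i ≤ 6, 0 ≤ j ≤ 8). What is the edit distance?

   ''  c  a  c  a  b  c  c  a
''  0  1  2  3  4  5  6  7  8
 b  1  1  2  3  4  4  5  6  7
 c  2  1  2  2  3  4  4  5  6
 c  3  2  2  2  3  4  4  4  5
 c  4  3  3  2  3  4  4  4  5
 b  5  4  4  3  3  3  4  5  5
 c  6  5  5  4  4  4  3  4  5

5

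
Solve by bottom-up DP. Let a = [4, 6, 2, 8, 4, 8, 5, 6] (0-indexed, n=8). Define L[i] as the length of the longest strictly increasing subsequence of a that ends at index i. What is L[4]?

   i    0    1    2    3    4    5    6    7
a[i]    4    6    2    8    4    8    5    6
L[i]    1    2    1    3    2    3    3    4

2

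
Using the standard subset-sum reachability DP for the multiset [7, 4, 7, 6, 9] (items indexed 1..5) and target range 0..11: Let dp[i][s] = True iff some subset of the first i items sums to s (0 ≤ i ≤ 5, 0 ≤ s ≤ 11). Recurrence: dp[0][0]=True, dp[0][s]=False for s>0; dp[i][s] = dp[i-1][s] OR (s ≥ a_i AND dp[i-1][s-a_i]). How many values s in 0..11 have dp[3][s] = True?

4

i\s   0   1   2   3   4   5   6   7   8   9  10  11
  0   T   F   F   F   F   F   F   F   F   F   F   F
  1   T   F   F   F   F   F   F   T   F   F   F   F
  2   T   F   F   F   T   F   F   T   F   F   F   T
  3   T   F   F   F   T   F   F   T   F   F   F   T
  4   T   F   F   F   T   F   T   T   F   F   T   T
  5   T   F   F   F   T   F   T   T   F   T   T   T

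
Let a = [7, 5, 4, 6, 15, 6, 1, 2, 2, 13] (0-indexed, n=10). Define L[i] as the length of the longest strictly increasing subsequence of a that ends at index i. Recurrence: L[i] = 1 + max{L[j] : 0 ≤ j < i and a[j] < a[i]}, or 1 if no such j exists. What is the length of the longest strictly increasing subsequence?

3

   i    0    1    2    3    4    5    6    7    8    9
a[i]    7    5    4    6   15    6    1    2    2   13
L[i]    1    1    1    2    3    2    1    2    2    3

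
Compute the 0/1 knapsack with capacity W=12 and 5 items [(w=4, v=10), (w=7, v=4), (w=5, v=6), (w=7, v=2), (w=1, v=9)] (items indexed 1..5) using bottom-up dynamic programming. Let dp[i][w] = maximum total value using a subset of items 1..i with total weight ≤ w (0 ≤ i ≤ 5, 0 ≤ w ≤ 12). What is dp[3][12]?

i\w   0   1   2   3   4   5   6   7   8   9  10  11  12
  0   0   0   0   0   0   0   0   0   0   0   0   0   0
  1   0   0   0   0  10  10  10  10  10  10  10  10  10
  2   0   0   0   0  10  10  10  10  10  10  10  14  14
  3   0   0   0   0  10  10  10  10  10  16  16  16  16
  4   0   0   0   0  10  10  10  10  10  16  16  16  16
  5   0   9   9   9  10  19  19  19  19  19  25  25  25

16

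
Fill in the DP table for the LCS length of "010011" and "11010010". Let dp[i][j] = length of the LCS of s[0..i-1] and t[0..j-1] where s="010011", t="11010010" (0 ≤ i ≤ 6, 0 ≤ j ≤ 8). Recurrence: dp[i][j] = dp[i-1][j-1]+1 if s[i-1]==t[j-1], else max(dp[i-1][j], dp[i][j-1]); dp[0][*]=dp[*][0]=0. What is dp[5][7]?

5

   ''  1  1  0  1  0  0  1  0
''  0  0  0  0  0  0  0  0  0
 0  0  0  0  1  1  1  1  1  1
 1  0  1  1  1  2  2  2  2  2
 0  0  1  1  2  2  3  3  3  3
 0  0  1  1  2  2  3  4  4  4
 1  0  1  2  2  3  3  4  5  5
 1  0  1  2  2  3  3  4  5  5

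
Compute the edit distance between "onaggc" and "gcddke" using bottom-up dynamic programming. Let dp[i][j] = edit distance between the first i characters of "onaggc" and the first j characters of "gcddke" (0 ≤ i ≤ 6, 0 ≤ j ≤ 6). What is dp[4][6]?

6

   ''  g  c  d  d  k  e
''  0  1  2  3  4  5  6
 o  1  1  2  3  4  5  6
 n  2  2  2  3  4  5  6
 a  3  3  3  3  4  5  6
 g  4  3  4  4  4  5  6
 g  5  4  4  5  5  5  6
 c  6  5  4  5  6  6  6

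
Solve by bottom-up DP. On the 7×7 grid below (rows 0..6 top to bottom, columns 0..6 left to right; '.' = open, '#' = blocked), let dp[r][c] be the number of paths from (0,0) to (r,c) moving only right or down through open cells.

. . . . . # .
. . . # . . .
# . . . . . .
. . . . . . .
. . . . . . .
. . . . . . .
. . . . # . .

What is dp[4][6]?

r\c   0   1   2   3   4   5   6
  0   1   1   1   1   1   0   0
  1   1   2   3   0   1   1   1
  2   0   2   5   5   6   7   8
  3   0   2   7  12  18  25  33
  4   0   2   9  21  39  64  97
  5   0   2  11  32  71 135 232
  6   0   2  13  45   0 135 367

97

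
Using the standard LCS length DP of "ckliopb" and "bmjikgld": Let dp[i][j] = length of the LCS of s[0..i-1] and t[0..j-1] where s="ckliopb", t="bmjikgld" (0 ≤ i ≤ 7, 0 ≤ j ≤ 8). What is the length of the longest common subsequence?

2

   ''  b  m  j  i  k  g  l  d
''  0  0  0  0  0  0  0  0  0
 c  0  0  0  0  0  0  0  0  0
 k  0  0  0  0  0  1  1  1  1
 l  0  0  0  0  0  1  1  2  2
 i  0  0  0  0  1  1  1  2  2
 o  0  0  0  0  1  1  1  2  2
 p  0  0  0  0  1  1  1  2  2
 b  0  1  1  1  1  1  1  2  2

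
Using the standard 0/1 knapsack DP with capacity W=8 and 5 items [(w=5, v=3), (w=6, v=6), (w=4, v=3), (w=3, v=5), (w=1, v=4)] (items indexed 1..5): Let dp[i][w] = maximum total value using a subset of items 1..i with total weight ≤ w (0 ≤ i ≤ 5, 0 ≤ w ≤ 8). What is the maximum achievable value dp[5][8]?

i\w   0   1   2   3   4   5   6   7   8
  0   0   0   0   0   0   0   0   0   0
  1   0   0   0   0   0   3   3   3   3
  2   0   0   0   0   0   3   6   6   6
  3   0   0   0   0   3   3   6   6   6
  4   0   0   0   5   5   5   6   8   8
  5   0   4   4   5   9   9   9  10  12

12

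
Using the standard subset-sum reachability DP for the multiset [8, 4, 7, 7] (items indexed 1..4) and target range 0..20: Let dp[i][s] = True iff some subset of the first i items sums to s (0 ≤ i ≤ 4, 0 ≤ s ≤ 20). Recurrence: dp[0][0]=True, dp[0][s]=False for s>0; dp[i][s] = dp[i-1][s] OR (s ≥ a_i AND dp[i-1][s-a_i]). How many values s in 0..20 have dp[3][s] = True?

i\s   0   1   2   3   4   5   6   7   8   9  10  11  12  13  14  15  16  17  18  19  20
  0   T   F   F   F   F   F   F   F   F   F   F   F   F   F   F   F   F   F   F   F   F
  1   T   F   F   F   F   F   F   F   T   F   F   F   F   F   F   F   F   F   F   F   F
  2   T   F   F   F   T   F   F   F   T   F   F   F   T   F   F   F   F   F   F   F   F
  3   T   F   F   F   T   F   F   T   T   F   F   T   T   F   F   T   F   F   F   T   F
  4   T   F   F   F   T   F   F   T   T   F   F   T   T   F   T   T   F   F   T   T   F

8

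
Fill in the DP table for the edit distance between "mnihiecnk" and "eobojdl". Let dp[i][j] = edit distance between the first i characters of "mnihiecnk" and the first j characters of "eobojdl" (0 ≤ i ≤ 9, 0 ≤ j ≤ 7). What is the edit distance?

9

   ''  e  o  b  o  j  d  l
''  0  1  2  3  4  5  6  7
 m  1  1  2  3  4  5  6  7
 n  2  2  2  3  4  5  6  7
 i  3  3  3  3  4  5  6  7
 h  4  4  4  4  4  5  6  7
 i  5  5  5  5  5  5  6  7
 e  6  5  6  6  6  6  6  7
 c  7  6  6  7  7  7  7  7
 n  8  7  7  7  8  8  8  8
 k  9  8  8  8  8  9  9  9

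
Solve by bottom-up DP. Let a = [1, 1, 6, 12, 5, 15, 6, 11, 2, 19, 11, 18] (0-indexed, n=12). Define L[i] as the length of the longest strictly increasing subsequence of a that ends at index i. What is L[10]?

4

   i    0    1    2    3    4    5    6    7    8    9   10   11
a[i]    1    1    6   12    5   15    6   11    2   19   11   18
L[i]    1    1    2    3    2    4    3    4    2    5    4    5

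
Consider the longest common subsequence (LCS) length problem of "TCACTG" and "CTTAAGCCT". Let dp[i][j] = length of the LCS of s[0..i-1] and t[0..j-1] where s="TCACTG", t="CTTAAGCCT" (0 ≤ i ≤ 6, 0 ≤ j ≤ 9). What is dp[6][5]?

2

   ''  C  T  T  A  A  G  C  C  T
''  0  0  0  0  0  0  0  0  0  0
 T  0  0  1  1  1  1  1  1  1  1
 C  0  1  1  1  1  1  1  2  2  2
 A  0  1  1  1  2  2  2  2  2  2
 C  0  1  1  1  2  2  2  3  3  3
 T  0  1  2  2  2  2  2  3  3  4
 G  0  1  2  2  2  2  3  3  3  4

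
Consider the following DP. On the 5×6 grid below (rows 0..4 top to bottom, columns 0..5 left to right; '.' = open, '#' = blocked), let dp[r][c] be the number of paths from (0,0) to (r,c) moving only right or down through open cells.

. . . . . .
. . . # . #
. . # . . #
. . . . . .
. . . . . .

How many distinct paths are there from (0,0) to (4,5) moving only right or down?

r\c   0   1   2   3   4   5
  0   1   1   1   1   1   1
  1   1   2   3   0   1   0
  2   1   3   0   0   1   0
  3   1   4   4   4   5   5
  4   1   5   9  13  18  23

23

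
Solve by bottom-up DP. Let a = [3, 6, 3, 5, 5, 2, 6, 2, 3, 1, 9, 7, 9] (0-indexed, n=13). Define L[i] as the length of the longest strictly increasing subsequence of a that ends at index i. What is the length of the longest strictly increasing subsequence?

5

   i    0    1    2    3    4    5    6    7    8    9   10   11   12
a[i]    3    6    3    5    5    2    6    2    3    1    9    7    9
L[i]    1    2    1    2    2    1    3    1    2    1    4    4    5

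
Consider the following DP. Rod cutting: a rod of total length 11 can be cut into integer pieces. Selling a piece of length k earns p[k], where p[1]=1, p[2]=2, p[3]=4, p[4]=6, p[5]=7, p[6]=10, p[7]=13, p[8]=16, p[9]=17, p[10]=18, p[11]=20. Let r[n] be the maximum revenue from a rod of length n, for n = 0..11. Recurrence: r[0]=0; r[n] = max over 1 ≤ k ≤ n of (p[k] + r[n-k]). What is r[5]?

   n    0    1    2    3    4    5    6    7    8    9   10   11
r[n]    0    1    2    4    6    7   10   13   16   17   18   20

7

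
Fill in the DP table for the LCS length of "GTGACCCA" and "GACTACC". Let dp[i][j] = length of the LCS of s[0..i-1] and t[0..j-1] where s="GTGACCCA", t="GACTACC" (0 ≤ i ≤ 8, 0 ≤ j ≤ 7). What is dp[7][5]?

   ''  G  A  C  T  A  C  C
''  0  0  0  0  0  0  0  0
 G  0  1  1  1  1  1  1  1
 T  0  1  1  1  2  2  2  2
 G  0  1  1  1  2  2  2  2
 A  0  1  2  2  2  3  3  3
 C  0  1  2  3  3  3  4  4
 C  0  1  2  3  3  3  4  5
 C  0  1  2  3  3  3  4  5
 A  0  1  2  3  3  4  4  5

3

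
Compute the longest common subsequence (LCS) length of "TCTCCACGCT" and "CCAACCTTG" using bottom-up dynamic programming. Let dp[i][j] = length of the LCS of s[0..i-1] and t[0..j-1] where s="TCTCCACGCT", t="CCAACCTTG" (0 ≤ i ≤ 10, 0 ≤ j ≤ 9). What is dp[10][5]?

   ''  C  C  A  A  C  C  T  T  G
''  0  0  0  0  0  0  0  0  0  0
 T  0  0  0  0  0  0  0  1  1  1
 C  0  1  1  1  1  1  1  1  1  1
 T  0  1  1  1  1  1  1  2  2  2
 C  0  1  2  2  2  2  2  2  2  2
 C  0  1  2  2  2  3  3  3  3  3
 A  0  1  2  3  3  3  3  3  3  3
 C  0  1  2  3  3  4  4  4  4  4
 G  0  1  2  3  3  4  4  4  4  5
 C  0  1  2  3  3  4  5  5  5  5
 T  0  1  2  3  3  4  5  6  6  6

4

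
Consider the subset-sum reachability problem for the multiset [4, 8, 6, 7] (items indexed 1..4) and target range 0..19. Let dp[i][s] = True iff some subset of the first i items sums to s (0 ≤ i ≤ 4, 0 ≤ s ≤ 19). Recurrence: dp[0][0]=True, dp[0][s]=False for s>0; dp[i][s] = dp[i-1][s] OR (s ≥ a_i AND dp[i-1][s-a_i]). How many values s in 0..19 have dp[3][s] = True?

8

i\s   0   1   2   3   4   5   6   7   8   9  10  11  12  13  14  15  16  17  18  19
  0   T   F   F   F   F   F   F   F   F   F   F   F   F   F   F   F   F   F   F   F
  1   T   F   F   F   T   F   F   F   F   F   F   F   F   F   F   F   F   F   F   F
  2   T   F   F   F   T   F   F   F   T   F   F   F   T   F   F   F   F   F   F   F
  3   T   F   F   F   T   F   T   F   T   F   T   F   T   F   T   F   F   F   T   F
  4   T   F   F   F   T   F   T   T   T   F   T   T   T   T   T   T   F   T   T   T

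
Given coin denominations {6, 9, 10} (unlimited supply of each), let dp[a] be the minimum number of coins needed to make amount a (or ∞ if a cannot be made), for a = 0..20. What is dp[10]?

 a  0  1  2  3  4  5  6  7  8  9 10 11 12 13 14 15 16 17 18 19 20
dp  0  -  -  -  -  -  1  -  -  1  1  -  2  -  -  2  2  -  2  2  2
(- denotes ∞ / unreachable)

1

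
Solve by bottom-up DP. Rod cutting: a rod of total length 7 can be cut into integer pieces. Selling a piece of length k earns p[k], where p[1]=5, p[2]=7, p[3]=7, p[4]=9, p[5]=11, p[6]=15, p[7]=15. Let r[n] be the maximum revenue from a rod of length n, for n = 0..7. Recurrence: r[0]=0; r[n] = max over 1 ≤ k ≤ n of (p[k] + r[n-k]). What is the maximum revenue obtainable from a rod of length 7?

   n    0    1    2    3    4    5    6    7
r[n]    0    5   10   15   20   25   30   35

35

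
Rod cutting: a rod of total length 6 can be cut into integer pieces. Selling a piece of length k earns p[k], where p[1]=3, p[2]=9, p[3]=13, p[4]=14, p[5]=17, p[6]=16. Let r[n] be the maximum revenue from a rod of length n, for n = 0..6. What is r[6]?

   n    0    1    2    3    4    5    6
r[n]    0    3    9   13   18   22   27

27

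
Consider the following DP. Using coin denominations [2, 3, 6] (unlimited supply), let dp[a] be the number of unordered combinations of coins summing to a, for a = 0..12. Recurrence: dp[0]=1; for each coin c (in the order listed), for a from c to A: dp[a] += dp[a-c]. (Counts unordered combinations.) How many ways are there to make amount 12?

6

after  coin     0     1     2     3     4     5     6     7     8     9    10    11    12
          2     1     0     1     0     1     0     1     0     1     0     1     0     1
          3     1     0     1     1     1     1     2     1     2     2     2     2     3
          6     1     0     1     1     1     1     3     1     3     3     3     3     6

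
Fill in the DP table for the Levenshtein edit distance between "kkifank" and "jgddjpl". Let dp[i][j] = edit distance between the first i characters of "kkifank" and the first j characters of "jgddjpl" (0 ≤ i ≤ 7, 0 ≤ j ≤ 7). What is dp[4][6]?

6

   ''  j  g  d  d  j  p  l
''  0  1  2  3  4  5  6  7
 k  1  1  2  3  4  5  6  7
 k  2  2  2  3  4  5  6  7
 i  3  3  3  3  4  5  6  7
 f  4  4  4  4  4  5  6  7
 a  5  5  5  5  5  5  6  7
 n  6  6  6  6  6  6  6  7
 k  7  7  7  7  7  7  7  7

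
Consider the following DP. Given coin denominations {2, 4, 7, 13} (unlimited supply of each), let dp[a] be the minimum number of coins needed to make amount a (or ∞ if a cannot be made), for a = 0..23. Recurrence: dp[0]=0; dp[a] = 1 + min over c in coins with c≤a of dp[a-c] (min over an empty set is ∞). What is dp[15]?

2

 a  0  1  2  3  4  5  6  7  8  9 10 11 12 13 14 15 16 17 18 19 20 21 22 23
dp  0  -  1  -  1  -  2  1  2  2  3  2  3  1  2  2  3  2  3  3  2  3  3  4
(- denotes ∞ / unreachable)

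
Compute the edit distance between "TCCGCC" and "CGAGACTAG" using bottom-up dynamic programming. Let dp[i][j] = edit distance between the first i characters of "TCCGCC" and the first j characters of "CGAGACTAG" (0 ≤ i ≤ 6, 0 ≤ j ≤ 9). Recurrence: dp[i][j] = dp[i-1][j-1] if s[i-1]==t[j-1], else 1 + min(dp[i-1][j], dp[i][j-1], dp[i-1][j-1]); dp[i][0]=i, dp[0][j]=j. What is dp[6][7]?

   ''  C  G  A  G  A  C  T  A  G
''  0  1  2  3  4  5  6  7  8  9
 T  1  1  2  3  4  5  6  6  7  8
 C  2  1  2  3  4  5  5  6  7  8
 C  3  2  2  3  4  5  5  6  7  8
 G  4  3  2  3  3  4  5  6  7  7
 C  5  4  3  3  4  4  4  5  6  7
 C  6  5  4  4  4  5  4  5  6  7

5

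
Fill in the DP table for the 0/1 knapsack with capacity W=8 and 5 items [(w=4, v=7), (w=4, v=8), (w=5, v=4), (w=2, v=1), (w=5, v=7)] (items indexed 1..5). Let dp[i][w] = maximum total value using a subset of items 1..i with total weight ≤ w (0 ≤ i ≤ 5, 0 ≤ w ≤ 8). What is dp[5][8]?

15

i\w   0   1   2   3   4   5   6   7   8
  0   0   0   0   0   0   0   0   0   0
  1   0   0   0   0   7   7   7   7   7
  2   0   0   0   0   8   8   8   8  15
  3   0   0   0   0   8   8   8   8  15
  4   0   0   1   1   8   8   9   9  15
  5   0   0   1   1   8   8   9   9  15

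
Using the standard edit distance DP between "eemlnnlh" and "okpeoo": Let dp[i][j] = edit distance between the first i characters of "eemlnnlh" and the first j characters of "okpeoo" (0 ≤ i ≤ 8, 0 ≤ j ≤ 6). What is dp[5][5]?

5

   ''  o  k  p  e  o  o
''  0  1  2  3  4  5  6
 e  1  1  2  3  3  4  5
 e  2  2  2  3  3  4  5
 m  3  3  3  3  4  4  5
 l  4  4  4  4  4  5  5
 n  5  5  5  5  5  5  6
 n  6  6  6  6  6  6  6
 l  7  7  7  7  7  7  7
 h  8  8  8  8  8  8  8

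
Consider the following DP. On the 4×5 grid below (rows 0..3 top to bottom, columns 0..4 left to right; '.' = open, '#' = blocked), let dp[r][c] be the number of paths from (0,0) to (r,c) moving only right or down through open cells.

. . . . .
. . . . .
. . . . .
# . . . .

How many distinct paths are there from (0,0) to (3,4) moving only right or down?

34

r\c   0   1   2   3   4
  0   1   1   1   1   1
  1   1   2   3   4   5
  2   1   3   6  10  15
  3   0   3   9  19  34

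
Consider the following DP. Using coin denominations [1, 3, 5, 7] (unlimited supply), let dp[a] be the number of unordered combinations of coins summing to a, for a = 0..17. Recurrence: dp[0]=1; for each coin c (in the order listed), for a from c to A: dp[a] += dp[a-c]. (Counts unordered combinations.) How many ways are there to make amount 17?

24

after  coin     0     1     2     3     4     5     6     7     8     9    10    11    12    13    14    15    16    17
          1     1     1     1     1     1     1     1     1     1     1     1     1     1     1     1     1     1     1
          3     1     1     1     2     2     2     3     3     3     4     4     4     5     5     5     6     6     6
          5     1     1     1     2     2     3     4     4     5     6     7     8     9    10    11    13    14    15
          7     1     1     1     2     2     3     4     5     6     7     9    10    12    14    16    19    21    24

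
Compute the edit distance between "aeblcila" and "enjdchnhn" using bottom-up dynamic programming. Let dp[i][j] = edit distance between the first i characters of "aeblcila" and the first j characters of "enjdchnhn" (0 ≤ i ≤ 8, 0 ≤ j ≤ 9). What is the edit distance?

   ''  e  n  j  d  c  h  n  h  n
''  0  1  2  3  4  5  6  7  8  9
 a  1  1  2  3  4  5  6  7  8  9
 e  2  1  2  3  4  5  6  7  8  9
 b  3  2  2  3  4  5  6  7  8  9
 l  4  3  3  3  4  5  6  7  8  9
 c  5  4  4  4  4  4  5  6  7  8
 i  6  5  5  5  5  5  5  6  7  8
 l  7  6  6  6  6  6  6  6  7  8
 a  8  7  7  7  7  7  7  7  7  8

8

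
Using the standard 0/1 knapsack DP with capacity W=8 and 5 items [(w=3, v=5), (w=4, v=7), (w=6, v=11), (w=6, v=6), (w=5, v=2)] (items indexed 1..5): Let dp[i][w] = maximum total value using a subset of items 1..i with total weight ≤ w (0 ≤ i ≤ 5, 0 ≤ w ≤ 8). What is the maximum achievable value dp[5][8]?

12

i\w   0   1   2   3   4   5   6   7   8
  0   0   0   0   0   0   0   0   0   0
  1   0   0   0   5   5   5   5   5   5
  2   0   0   0   5   7   7   7  12  12
  3   0   0   0   5   7   7  11  12  12
  4   0   0   0   5   7   7  11  12  12
  5   0   0   0   5   7   7  11  12  12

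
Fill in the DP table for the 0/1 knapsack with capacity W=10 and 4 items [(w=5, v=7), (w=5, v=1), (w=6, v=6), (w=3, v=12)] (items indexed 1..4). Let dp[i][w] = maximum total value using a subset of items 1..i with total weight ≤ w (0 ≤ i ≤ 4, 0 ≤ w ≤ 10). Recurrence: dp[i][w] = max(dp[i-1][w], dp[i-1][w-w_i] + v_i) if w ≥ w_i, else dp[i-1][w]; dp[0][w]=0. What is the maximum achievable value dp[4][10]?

19

i\w   0   1   2   3   4   5   6   7   8   9  10
  0   0   0   0   0   0   0   0   0   0   0   0
  1   0   0   0   0   0   7   7   7   7   7   7
  2   0   0   0   0   0   7   7   7   7   7   8
  3   0   0   0   0   0   7   7   7   7   7   8
  4   0   0   0  12  12  12  12  12  19  19  19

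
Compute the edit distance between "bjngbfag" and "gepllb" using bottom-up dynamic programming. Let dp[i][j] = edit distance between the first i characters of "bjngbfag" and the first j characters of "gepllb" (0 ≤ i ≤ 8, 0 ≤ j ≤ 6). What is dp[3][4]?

   ''  g  e  p  l  l  b
''  0  1  2  3  4  5  6
 b  1  1  2  3  4  5  5
 j  2  2  2  3  4  5  6
 n  3  3  3  3  4  5  6
 g  4  3  4  4  4  5  6
 b  5  4  4  5  5  5  5
 f  6  5  5  5  6  6  6
 a  7  6  6  6  6  7  7
 g  8  7  7  7  7  7  8

4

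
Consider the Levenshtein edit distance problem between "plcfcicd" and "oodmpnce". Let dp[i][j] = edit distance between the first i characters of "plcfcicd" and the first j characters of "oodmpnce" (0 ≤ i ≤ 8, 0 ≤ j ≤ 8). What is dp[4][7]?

   ''  o  o  d  m  p  n  c  e
''  0  1  2  3  4  5  6  7  8
 p  1  1  2  3  4  4  5  6  7
 l  2  2  2  3  4  5  5  6  7
 c  3  3  3  3  4  5  6  5  6
 f  4  4  4  4  4  5  6  6  6
 c  5  5  5  5  5  5  6  6  7
 i  6  6  6  6  6  6  6  7  7
 c  7  7  7  7  7  7  7  6  7
 d  8  8  8  7  8  8  8  7  7

6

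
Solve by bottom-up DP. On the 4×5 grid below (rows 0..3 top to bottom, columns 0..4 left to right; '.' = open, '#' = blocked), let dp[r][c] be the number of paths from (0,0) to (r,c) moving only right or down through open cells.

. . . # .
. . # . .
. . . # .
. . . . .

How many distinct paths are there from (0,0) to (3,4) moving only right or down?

r\c   0   1   2   3   4
  0   1   1   1   0   0
  1   1   2   0   0   0
  2   1   3   3   0   0
  3   1   4   7   7   7

7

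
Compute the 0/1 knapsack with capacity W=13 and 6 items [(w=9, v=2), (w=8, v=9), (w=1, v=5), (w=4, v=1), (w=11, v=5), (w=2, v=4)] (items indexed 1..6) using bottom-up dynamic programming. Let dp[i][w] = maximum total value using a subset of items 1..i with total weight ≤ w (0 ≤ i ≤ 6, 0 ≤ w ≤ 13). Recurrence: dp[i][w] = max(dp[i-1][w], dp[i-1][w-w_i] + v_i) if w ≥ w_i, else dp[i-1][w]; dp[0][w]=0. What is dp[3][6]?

5

i\w   0   1   2   3   4   5   6   7   8   9  10  11  12  13
  0   0   0   0   0   0   0   0   0   0   0   0   0   0   0
  1   0   0   0   0   0   0   0   0   0   2   2   2   2   2
  2   0   0   0   0   0   0   0   0   9   9   9   9   9   9
  3   0   5   5   5   5   5   5   5   9  14  14  14  14  14
  4   0   5   5   5   5   6   6   6   9  14  14  14  14  15
  5   0   5   5   5   5   6   6   6   9  14  14  14  14  15
  6   0   5   5   9   9   9   9  10  10  14  14  18  18  18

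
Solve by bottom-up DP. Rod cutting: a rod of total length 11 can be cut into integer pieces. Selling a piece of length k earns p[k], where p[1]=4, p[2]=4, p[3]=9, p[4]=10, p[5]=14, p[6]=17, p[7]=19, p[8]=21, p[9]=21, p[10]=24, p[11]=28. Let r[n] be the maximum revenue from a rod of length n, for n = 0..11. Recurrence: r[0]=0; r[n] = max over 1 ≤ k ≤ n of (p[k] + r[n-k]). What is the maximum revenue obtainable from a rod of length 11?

   n    0    1    2    3    4    5    6    7    8    9   10   11
r[n]    0    4    8   12   16   20   24   28   32   36   40   44

44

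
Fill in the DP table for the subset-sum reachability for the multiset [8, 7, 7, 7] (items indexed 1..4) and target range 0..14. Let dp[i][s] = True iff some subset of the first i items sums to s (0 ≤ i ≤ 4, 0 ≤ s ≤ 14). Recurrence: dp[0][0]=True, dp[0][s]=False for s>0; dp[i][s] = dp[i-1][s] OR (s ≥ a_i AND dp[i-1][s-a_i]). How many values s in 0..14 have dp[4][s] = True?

i\s   0   1   2   3   4   5   6   7   8   9  10  11  12  13  14
  0   T   F   F   F   F   F   F   F   F   F   F   F   F   F   F
  1   T   F   F   F   F   F   F   F   T   F   F   F   F   F   F
  2   T   F   F   F   F   F   F   T   T   F   F   F   F   F   F
  3   T   F   F   F   F   F   F   T   T   F   F   F   F   F   T
  4   T   F   F   F   F   F   F   T   T   F   F   F   F   F   T

4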